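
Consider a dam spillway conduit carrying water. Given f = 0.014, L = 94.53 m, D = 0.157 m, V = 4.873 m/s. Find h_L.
Formula: h_L = f \frac{L}{D} \frac{V^2}{2g}
h_L = 0.014·(94.53/0.157)·4.873²/(2·9.81) = 10.2 m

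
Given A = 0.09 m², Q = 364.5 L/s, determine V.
Formula: Q = A V
Substituting knowns: 364.5 = 0.09·V·1000
Solving for V: V = (364.5/1000)/0.09 = 4.05 m/s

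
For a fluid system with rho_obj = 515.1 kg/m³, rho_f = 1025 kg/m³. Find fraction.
Formula: f_{sub} = \frac{\rho_{obj}}{\rho_f}
fraction = 515.1/1025 = 0.5025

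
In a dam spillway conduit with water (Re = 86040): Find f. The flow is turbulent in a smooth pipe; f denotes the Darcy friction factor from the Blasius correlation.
Formula: f = \frac{0.316}{Re^{0.25}}
f = 0.316/86040^0.25 = 0.01845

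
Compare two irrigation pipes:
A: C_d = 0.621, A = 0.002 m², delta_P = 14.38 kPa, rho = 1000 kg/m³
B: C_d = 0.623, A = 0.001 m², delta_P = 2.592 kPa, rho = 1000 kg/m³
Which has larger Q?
Q(A) = 6.661 L/s, Q(B) = 1.418 L/s. Answer: A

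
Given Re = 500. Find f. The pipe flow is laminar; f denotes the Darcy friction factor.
Formula: f = \frac{64}{Re}
f = 64/500 = 0.128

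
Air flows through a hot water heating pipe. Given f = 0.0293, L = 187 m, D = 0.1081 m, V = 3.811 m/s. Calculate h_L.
Formula: h_L = f \frac{L}{D} \frac{V^2}{2g}
h_L = 0.0293·(187/0.1081)·3.811²/(2·9.81) = 37.52 m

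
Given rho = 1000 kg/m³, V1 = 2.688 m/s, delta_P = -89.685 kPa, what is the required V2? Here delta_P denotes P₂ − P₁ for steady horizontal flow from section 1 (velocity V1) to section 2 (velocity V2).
Formula: \Delta P = \frac{1}{2} \rho (V_1^2 - V_2^2)
Substituting knowns: -89.685 = 0.5·1000·(2.688² − V2²)/1000
Solving for V2: V2 = √(2.688² − 2·(-89.685·1000)/1000) = 13.66 m/s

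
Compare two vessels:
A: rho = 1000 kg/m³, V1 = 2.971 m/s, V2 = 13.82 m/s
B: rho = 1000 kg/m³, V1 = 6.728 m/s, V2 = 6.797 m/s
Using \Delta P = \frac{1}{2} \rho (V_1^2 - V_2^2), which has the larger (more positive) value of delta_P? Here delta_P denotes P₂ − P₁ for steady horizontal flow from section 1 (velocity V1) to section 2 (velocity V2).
delta_P(A) = -91.08 kPa, delta_P(B) = -0.4666 kPa. Answer: B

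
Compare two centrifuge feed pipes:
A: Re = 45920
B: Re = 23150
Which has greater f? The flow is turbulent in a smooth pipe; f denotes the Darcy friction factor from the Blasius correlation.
f(A) = 0.02159, f(B) = 0.02562. Answer: B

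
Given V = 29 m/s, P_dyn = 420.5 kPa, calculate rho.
Formula: P_{dyn} = \frac{1}{2} \rho V^2
Substituting knowns: 420.5 = 0.5·rho·29²/1000
Solving for rho: rho = 2·(420.5·1000)/29² = 1000 kg/m³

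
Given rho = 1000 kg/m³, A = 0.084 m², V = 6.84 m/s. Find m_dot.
Formula: \dot{m} = \rho A V
m_dot = 1000·0.084·6.84 = 574.6 kg/s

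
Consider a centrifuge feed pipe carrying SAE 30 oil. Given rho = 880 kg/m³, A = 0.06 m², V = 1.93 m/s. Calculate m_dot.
Formula: \dot{m} = \rho A V
m_dot = 880·0.06·1.93 = 101.9 kg/s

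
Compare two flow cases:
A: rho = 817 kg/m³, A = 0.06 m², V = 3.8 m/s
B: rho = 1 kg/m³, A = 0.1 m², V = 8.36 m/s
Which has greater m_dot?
m_dot(A) = 186.3 kg/s, m_dot(B) = 0.836 kg/s. Answer: A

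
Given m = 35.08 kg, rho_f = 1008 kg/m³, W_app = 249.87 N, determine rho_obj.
Formula: W_{app} = mg\left(1 - \frac{\rho_f}{\rho_{obj}}\right)
Substituting knowns: 249.87 = 35.08·9.81·(1 − 1008/rho_obj)
Solving for rho_obj: rho_obj = 1008/(1 − 249.87/(35.08·9.81)) = 3680 kg/m³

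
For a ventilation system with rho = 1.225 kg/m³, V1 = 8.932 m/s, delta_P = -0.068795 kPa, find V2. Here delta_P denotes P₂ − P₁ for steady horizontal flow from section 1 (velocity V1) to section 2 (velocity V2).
Formula: \Delta P = \frac{1}{2} \rho (V_1^2 - V_2^2)
Substituting knowns: -0.068795 = 0.5·1.225·(8.932² − V2²)/1000
Solving for V2: V2 = √(8.932² − 2·(-0.068795·1000)/1.225) = 13.86 m/s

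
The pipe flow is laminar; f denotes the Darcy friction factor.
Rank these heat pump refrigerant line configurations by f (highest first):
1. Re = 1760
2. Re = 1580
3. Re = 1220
Case 1: f = 0.03636
Case 2: f = 0.04051
Case 3: f = 0.05246
Ranking (highest first): 3, 2, 1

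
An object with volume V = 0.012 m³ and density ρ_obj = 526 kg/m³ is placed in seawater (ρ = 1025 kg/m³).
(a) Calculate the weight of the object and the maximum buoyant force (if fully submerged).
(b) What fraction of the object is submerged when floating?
(a) W=rho_obj*g*V=526*9.81*0.012=61.9 N; F_B(max)=rho*g*V=1025*9.81*0.012=120.7 N
(b) Floating fraction=rho_obj/rho=526/1025=0.513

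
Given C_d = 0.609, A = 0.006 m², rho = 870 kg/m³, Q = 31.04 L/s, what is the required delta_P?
Formula: Q = C_d A \sqrt{\frac{2 \Delta P}{\rho}}
Substituting knowns: 31.04 = 0.609·0.006·√(2·(delta_P·1000)/870)·1000
Solving for delta_P: delta_P = ((31.04/1000)/(0.609·0.006))²·870/2/1000 = 31.39 kPa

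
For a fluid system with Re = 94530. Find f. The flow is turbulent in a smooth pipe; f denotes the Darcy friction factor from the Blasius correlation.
Formula: f = \frac{0.316}{Re^{0.25}}
f = 0.316/94530^0.25 = 0.01802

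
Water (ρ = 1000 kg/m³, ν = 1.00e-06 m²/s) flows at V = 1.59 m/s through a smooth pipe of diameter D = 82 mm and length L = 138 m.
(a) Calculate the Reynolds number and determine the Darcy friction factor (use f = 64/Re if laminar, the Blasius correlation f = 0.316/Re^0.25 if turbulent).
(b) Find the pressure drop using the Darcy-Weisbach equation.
(a) Re = V·D/ν = 1.59·0.082/1.00e-06 = 130380 → turbulent (Re > 4000); f = 0.316/Re^0.25 = 0.316/130380^0.25 = 0.01663 (Blasius is strictly valid for Re ≲ 1e5; used here as the smooth-pipe estimate the problem specifies)
(b) Darcy-Weisbach: ΔP = f·(L/D)·½ρV²/1000 = 0.01663·(138/0.082)·½·1000·1.59²/1000 = 35.38 kPa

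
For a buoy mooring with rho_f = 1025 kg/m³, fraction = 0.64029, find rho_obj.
Formula: f_{sub} = \frac{\rho_{obj}}{\rho_f}
Substituting knowns: 0.64029 = rho_obj/1025
Solving for rho_obj: rho_obj = 0.64029·1025 = 656.3 kg/m³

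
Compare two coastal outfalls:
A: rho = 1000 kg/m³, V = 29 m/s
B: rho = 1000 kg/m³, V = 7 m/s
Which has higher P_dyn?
P_dyn(A) = 420.5 kPa, P_dyn(B) = 24.5 kPa. Answer: A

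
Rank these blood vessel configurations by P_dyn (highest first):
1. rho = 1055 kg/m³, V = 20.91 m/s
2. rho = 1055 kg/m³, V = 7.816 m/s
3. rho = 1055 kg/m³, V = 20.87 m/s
Case 1: P_dyn = 230.6 kPa
Case 2: P_dyn = 32.22 kPa
Case 3: P_dyn = 229.8 kPa
Ranking (highest first): 1, 3, 2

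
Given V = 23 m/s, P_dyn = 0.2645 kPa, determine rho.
Formula: P_{dyn} = \frac{1}{2} \rho V^2
Substituting knowns: 0.2645 = 0.5·rho·23²/1000
Solving for rho: rho = 2·(0.2645·1000)/23² = 1 kg/m³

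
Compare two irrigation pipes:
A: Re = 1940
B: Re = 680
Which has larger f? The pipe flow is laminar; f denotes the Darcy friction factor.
f(A) = 0.03299, f(B) = 0.09412. Answer: B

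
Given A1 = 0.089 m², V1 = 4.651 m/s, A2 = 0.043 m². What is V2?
Formula: V_2 = \frac{A_1 V_1}{A_2}
V2 = 0.089·4.651/0.043 = 9.626 m/s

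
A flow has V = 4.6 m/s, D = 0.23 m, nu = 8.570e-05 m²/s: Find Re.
Formula: Re = \frac{V D}{\nu}
Re = 4.6·0.23/8.570e-05 = 12345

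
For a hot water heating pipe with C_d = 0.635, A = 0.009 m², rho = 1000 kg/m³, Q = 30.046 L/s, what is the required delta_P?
Formula: Q = C_d A \sqrt{\frac{2 \Delta P}{\rho}}
Substituting knowns: 30.046 = 0.635·0.009·√(2·(delta_P·1000)/1000)·1000
Solving for delta_P: delta_P = ((30.046/1000)/(0.635·0.009))²·1000/2/1000 = 13.82 kPa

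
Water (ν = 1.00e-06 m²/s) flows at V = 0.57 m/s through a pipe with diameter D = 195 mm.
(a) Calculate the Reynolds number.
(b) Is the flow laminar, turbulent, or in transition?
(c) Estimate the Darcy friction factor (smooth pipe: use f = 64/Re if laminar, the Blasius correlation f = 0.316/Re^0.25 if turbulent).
(a) Re = V·D/ν = 0.57·0.195/1.00e-06 = 111150
(b) Flow regime: turbulent (Re > 4000)
(c) Friction factor: f = 0.316/Re^0.25 = 0.316/111150^0.25 = 0.01731 (Blasius is strictly valid for Re ≲ 1e5; used here as the smooth-pipe estimate the problem specifies)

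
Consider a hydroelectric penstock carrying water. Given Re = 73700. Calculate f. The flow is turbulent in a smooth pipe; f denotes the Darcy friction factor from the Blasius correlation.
Formula: f = \frac{0.316}{Re^{0.25}}
f = 0.316/73700^0.25 = 0.01918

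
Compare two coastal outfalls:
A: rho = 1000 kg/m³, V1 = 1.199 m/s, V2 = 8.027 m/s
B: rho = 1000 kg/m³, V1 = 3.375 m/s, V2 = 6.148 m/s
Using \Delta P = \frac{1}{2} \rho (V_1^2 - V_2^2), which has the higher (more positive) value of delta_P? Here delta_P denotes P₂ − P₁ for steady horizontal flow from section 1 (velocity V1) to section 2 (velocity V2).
delta_P(A) = -31.5 kPa, delta_P(B) = -13.2 kPa. Answer: B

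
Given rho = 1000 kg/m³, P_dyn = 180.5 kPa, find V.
Formula: P_{dyn} = \frac{1}{2} \rho V^2
Substituting knowns: 180.5 = 0.5·1000·V²/1000
Solving for V: V = √(2·(180.5·1000)/1000) = 19 m/s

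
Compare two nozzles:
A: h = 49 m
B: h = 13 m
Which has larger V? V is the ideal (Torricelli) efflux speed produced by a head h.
V(A) = 31.01 m/s, V(B) = 15.97 m/s. Answer: A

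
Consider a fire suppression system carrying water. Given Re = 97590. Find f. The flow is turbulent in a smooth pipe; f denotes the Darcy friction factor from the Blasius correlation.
Formula: f = \frac{0.316}{Re^{0.25}}
f = 0.316/97590^0.25 = 0.01788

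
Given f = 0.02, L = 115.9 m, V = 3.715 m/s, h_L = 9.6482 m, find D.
Formula: h_L = f \frac{L}{D} \frac{V^2}{2g}
Substituting knowns: 9.6482 = 0.02·(115.9/D)·3.715²/(2·9.81)
Solving for D: D = 0.02·115.9·3.715²/(2·9.81·9.6482) = 0.169 m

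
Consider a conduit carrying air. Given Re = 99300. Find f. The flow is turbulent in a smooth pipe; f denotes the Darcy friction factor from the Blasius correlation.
Formula: f = \frac{0.316}{Re^{0.25}}
f = 0.316/99300^0.25 = 0.0178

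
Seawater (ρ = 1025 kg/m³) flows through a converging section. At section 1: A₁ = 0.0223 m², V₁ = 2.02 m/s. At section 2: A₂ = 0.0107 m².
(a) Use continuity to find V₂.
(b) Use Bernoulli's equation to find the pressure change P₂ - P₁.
(a) Continuity: A₁V₁=A₂V₂ -> V₂=A₁V₁/A₂=0.0223*2.02/0.0107=4.21 m/s
(b) Bernoulli: P₂-P₁=0.5*rho*(V₁^2-V₂^2)/1000=0.5*1025*(2.02^2-4.21^2)/1000=-6.992 kPa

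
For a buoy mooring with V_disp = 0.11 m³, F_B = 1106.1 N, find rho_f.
Formula: F_B = \rho_f g V_{disp}
Substituting knowns: 1106.1 = rho_f·9.81·0.11
Solving for rho_f: rho_f = 1106.1/(9.81·0.11) = 1025 kg/m³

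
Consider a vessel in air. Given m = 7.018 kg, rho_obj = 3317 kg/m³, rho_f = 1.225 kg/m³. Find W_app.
Formula: W_{app} = mg\left(1 - \frac{\rho_f}{\rho_{obj}}\right)
W_app = 7.018·9.81·(1 − 1.225/3317) = 68.82 N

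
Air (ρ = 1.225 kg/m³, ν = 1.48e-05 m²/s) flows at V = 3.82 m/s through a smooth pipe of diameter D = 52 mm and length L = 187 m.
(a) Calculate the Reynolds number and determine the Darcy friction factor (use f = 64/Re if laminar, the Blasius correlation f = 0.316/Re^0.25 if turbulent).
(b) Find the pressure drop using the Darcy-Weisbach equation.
(a) Re = V·D/ν = 3.82·0.052/1.48e-05 = 13422 → turbulent (Re > 4000); f = 0.316/Re^0.25 = 0.316/13422^0.25 = 0.029358
(b) Darcy-Weisbach: ΔP = f·(L/D)·½ρV²/1000 = 0.029358·(187/0.052)·½·1.225·3.82²/1000 = 0.9436 kPa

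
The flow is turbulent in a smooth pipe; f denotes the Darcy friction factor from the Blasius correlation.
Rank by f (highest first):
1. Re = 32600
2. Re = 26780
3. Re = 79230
Case 1: f = 0.02352
Case 2: f = 0.0247
Case 3: f = 0.01883
Ranking (highest first): 2, 1, 3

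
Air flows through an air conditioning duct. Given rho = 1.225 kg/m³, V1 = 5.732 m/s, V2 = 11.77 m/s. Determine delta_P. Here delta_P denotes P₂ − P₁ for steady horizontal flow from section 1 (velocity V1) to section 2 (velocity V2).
Formula: \Delta P = \frac{1}{2} \rho (V_1^2 - V_2^2)
delta_P = 0.5·1.225·(5.732² − 11.77²)/1000 = -0.06473 kPa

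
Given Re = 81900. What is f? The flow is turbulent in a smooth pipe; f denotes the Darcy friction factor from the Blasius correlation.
Formula: f = \frac{0.316}{Re^{0.25}}
f = 0.316/81900^0.25 = 0.01868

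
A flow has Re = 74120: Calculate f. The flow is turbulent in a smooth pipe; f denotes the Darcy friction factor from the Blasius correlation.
Formula: f = \frac{0.316}{Re^{0.25}}
f = 0.316/74120^0.25 = 0.01915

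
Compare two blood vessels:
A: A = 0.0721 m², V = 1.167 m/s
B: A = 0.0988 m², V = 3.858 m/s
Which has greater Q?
Q(A) = 84.14 L/s, Q(B) = 381.2 L/s. Answer: B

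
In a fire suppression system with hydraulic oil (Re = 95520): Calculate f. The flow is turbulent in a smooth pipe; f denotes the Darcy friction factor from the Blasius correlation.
Formula: f = \frac{0.316}{Re^{0.25}}
f = 0.316/95520^0.25 = 0.01797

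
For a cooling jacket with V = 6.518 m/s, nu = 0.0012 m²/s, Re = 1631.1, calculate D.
Formula: Re = \frac{V D}{\nu}
Substituting knowns: 1631.1 = 6.518·D/0.0012
Solving for D: D = 1631.1·0.0012/6.518 = 0.3003 m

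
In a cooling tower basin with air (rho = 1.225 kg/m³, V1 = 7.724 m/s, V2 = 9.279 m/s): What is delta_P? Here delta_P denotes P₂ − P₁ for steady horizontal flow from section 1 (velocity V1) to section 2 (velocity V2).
Formula: \Delta P = \frac{1}{2} \rho (V_1^2 - V_2^2)
delta_P = 0.5·1.225·(7.724² − 9.279²)/1000 = -0.01619 kPa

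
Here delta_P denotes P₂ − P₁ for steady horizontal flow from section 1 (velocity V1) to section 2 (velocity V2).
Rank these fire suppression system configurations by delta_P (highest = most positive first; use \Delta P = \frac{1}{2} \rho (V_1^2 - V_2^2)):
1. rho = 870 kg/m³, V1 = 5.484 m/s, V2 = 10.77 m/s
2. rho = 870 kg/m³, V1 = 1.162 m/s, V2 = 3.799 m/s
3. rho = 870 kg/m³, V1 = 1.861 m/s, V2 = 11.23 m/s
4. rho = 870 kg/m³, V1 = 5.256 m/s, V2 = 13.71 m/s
Case 1: delta_P = -37.37 kPa
Case 2: delta_P = -5.691 kPa
Case 3: delta_P = -53.35 kPa
Case 4: delta_P = -69.75 kPa
Ranking (highest first): 2, 1, 3, 4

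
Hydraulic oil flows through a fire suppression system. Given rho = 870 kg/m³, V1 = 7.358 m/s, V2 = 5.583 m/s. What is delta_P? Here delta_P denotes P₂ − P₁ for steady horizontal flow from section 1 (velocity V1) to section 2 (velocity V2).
Formula: \Delta P = \frac{1}{2} \rho (V_1^2 - V_2^2)
delta_P = 0.5·870·(7.358² − 5.583²)/1000 = 9.992 kPa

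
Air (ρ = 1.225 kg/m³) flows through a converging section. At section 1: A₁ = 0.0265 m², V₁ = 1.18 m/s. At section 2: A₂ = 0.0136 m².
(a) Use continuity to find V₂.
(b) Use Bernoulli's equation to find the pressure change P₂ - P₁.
(a) Continuity: A₁V₁=A₂V₂ -> V₂=A₁V₁/A₂=0.0265*1.18/0.0136=2.30 m/s
(b) Bernoulli: P₂-P₁=0.5*rho*(V₁^2-V₂^2)/1000=0.5*1.225*(1.18^2-2.30^2)/1000=-0.002387 kPa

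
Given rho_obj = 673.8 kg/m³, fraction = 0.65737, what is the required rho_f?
Formula: f_{sub} = \frac{\rho_{obj}}{\rho_f}
Substituting knowns: 0.65737 = 673.8/rho_f
Solving for rho_f: rho_f = 673.8/0.65737 = 1025 kg/m³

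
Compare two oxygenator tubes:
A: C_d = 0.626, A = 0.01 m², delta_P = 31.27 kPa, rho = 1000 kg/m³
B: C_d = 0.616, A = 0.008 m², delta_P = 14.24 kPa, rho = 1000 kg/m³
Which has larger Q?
Q(A) = 49.51 L/s, Q(B) = 26.3 L/s. Answer: A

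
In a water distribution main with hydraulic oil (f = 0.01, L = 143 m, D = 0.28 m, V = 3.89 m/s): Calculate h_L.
Formula: h_L = f \frac{L}{D} \frac{V^2}{2g}
h_L = 0.01·(143/0.28)·3.89²/(2·9.81) = 3.939 m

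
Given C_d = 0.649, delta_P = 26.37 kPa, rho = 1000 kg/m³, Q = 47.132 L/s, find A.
Formula: Q = C_d A \sqrt{\frac{2 \Delta P}{\rho}}
Substituting knowns: 47.132 = 0.649·A·√(2·(26.37·1000)/1000)·1000
Solving for A: A = (47.132/1000)/(0.649·√(2·(26.37·1000)/1000)) = 0.01 m²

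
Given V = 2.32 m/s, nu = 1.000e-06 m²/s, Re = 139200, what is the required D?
Formula: Re = \frac{V D}{\nu}
Substituting knowns: 139200 = 2.32·D/1.000e-06
Solving for D: D = 139200·1.000e-06/2.32 = 0.06 m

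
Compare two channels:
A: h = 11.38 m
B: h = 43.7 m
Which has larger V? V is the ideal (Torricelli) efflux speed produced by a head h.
V(A) = 14.94 m/s, V(B) = 29.28 m/s. Answer: B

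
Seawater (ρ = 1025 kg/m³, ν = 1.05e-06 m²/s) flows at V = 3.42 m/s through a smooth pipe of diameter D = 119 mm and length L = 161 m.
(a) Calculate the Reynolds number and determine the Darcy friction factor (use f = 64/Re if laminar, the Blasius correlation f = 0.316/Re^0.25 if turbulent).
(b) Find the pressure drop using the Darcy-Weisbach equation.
(a) Re = V·D/ν = 3.42·0.119/1.05e-06 = 387600 → turbulent (Re > 4000); f = 0.316/Re^0.25 = 0.316/387600^0.25 = 0.012665 (Blasius is strictly valid for Re ≲ 1e5; used here as the smooth-pipe estimate the problem specifies)
(b) Darcy-Weisbach: ΔP = f·(L/D)·½ρV²/1000 = 0.012665·(161/0.119)·½·1025·3.42²/1000 = 102.7 kPa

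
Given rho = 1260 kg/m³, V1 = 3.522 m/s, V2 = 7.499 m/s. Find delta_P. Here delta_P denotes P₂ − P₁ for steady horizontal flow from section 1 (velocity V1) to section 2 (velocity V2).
Formula: \Delta P = \frac{1}{2} \rho (V_1^2 - V_2^2)
delta_P = 0.5·1260·(3.522² − 7.499²)/1000 = -27.61 kPa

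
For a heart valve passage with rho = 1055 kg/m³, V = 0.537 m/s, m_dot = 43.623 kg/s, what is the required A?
Formula: \dot{m} = \rho A V
Substituting knowns: 43.623 = 1055·A·0.537
Solving for A: A = 43.623/(1055·0.537) = 0.077 m²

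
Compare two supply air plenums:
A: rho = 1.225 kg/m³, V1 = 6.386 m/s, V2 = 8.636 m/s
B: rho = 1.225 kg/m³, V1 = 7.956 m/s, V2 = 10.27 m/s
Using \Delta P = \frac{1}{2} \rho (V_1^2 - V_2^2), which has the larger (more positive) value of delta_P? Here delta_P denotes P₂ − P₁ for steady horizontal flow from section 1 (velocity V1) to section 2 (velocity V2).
delta_P(A) = -0.0207 kPa, delta_P(B) = -0.02583 kPa. Answer: A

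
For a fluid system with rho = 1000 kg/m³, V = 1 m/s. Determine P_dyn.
Formula: P_{dyn} = \frac{1}{2} \rho V^2
P_dyn = 0.5·1000·1²/1000 = 0.5 kPa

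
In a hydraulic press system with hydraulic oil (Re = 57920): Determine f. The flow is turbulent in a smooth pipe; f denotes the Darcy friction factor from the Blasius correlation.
Formula: f = \frac{0.316}{Re^{0.25}}
f = 0.316/57920^0.25 = 0.02037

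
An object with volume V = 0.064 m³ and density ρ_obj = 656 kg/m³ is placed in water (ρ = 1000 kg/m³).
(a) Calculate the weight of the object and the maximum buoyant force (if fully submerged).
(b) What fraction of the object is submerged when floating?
(a) W=rho_obj*g*V=656*9.81*0.064=411.9 N; F_B(max)=rho*g*V=1000*9.81*0.064=627.8 N
(b) Floating fraction=rho_obj/rho=656/1000=0.656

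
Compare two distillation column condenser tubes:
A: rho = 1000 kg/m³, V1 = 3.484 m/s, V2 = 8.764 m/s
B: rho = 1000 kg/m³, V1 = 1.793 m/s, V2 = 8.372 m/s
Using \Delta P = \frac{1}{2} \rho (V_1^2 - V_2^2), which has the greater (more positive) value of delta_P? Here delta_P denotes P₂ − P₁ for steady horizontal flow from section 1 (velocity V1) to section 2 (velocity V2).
delta_P(A) = -32.33 kPa, delta_P(B) = -33.44 kPa. Answer: A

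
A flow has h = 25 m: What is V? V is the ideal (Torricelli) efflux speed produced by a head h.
Formula: V = \sqrt{2 g h}
V = √(2·9.81·25) = 22.15 m/s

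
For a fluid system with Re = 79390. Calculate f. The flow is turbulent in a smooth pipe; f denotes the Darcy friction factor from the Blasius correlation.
Formula: f = \frac{0.316}{Re^{0.25}}
f = 0.316/79390^0.25 = 0.01883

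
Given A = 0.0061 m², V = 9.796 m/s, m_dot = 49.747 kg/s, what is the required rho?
Formula: \dot{m} = \rho A V
Substituting knowns: 49.747 = rho·0.0061·9.796
Solving for rho: rho = 49.747/(0.0061·9.796) = 832.5 kg/m³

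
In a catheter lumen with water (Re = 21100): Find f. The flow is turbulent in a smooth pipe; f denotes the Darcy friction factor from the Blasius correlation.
Formula: f = \frac{0.316}{Re^{0.25}}
f = 0.316/21100^0.25 = 0.02622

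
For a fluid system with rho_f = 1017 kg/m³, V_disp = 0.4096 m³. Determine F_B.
Formula: F_B = \rho_f g V_{disp}
F_B = 1017·9.81·0.4096 = 4086 N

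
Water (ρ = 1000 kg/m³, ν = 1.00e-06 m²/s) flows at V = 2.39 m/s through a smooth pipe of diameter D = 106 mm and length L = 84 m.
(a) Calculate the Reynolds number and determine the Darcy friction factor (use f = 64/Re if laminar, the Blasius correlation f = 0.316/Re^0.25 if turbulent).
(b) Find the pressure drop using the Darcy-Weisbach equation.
(a) Re = V·D/ν = 2.39·0.106/1.00e-06 = 253340 → turbulent (Re > 4000); f = 0.316/Re^0.25 = 0.316/253340^0.25 = 0.014085 (Blasius is strictly valid for Re ≲ 1e5; used here as the smooth-pipe estimate the problem specifies)
(b) Darcy-Weisbach: ΔP = f·(L/D)·½ρV²/1000 = 0.014085·(84/0.106)·½·1000·2.39²/1000 = 31.88 kPa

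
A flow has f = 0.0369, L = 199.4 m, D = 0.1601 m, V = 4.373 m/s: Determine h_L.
Formula: h_L = f \frac{L}{D} \frac{V^2}{2g}
h_L = 0.0369·(199.4/0.1601)·4.373²/(2·9.81) = 44.79 m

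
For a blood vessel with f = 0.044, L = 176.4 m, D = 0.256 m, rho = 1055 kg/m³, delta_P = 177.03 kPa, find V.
Formula: \Delta P = f \frac{L}{D} \frac{\rho V^2}{2}
Substituting knowns: 177.03 = 0.044·(176.4/0.256)·0.5·1055·V²/1000
Solving for V: V = √((177.03·1000)/(0.044·(176.4/0.256)·0.5·1055)) = 3.327 m/s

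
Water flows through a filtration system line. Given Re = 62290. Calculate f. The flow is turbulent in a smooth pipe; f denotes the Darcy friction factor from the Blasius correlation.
Formula: f = \frac{0.316}{Re^{0.25}}
f = 0.316/62290^0.25 = 0.02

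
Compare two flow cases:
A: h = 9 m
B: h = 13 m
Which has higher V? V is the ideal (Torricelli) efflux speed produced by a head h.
V(A) = 13.29 m/s, V(B) = 15.97 m/s. Answer: B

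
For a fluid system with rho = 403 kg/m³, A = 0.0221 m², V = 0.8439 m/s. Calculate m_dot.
Formula: \dot{m} = \rho A V
m_dot = 403·0.0221·0.8439 = 7.516 kg/s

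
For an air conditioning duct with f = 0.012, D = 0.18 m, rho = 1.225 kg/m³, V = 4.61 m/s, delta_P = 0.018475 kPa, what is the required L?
Formula: \Delta P = f \frac{L}{D} \frac{\rho V^2}{2}
Substituting knowns: 0.018475 = 0.012·(L/0.18)·0.5·1.225·4.61²/1000
Solving for L: L = (0.018475·1000)·0.18/(0.012·0.5·1.225·4.61²) = 21.29 m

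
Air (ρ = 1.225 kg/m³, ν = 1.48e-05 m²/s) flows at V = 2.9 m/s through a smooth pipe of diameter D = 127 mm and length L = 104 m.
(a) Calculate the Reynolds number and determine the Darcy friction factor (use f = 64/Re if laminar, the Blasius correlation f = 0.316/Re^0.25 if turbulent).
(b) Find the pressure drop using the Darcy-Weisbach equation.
(a) Re = V·D/ν = 2.9·0.127/1.48e-05 = 24885 → turbulent (Re > 4000); f = 0.316/Re^0.25 = 0.316/24885^0.25 = 0.02516
(b) Darcy-Weisbach: ΔP = f·(L/D)·½ρV²/1000 = 0.02516·(104/0.127)·½·1.225·2.9²/1000 = 0.1061 kPa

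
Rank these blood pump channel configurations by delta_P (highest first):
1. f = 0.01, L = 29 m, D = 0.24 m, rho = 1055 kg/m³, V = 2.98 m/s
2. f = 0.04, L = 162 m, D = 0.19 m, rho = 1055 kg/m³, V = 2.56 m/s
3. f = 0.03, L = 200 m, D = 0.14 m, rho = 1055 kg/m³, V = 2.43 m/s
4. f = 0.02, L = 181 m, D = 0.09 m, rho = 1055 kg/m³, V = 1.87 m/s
Case 1: delta_P = 5.66 kPa
Case 2: delta_P = 117.9 kPa
Case 3: delta_P = 133.5 kPa
Case 4: delta_P = 74.19 kPa
Ranking (highest first): 3, 2, 4, 1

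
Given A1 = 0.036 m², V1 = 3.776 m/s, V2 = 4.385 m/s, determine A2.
Formula: V_2 = \frac{A_1 V_1}{A_2}
Substituting knowns: 4.385 = 0.036·3.776/A2
Solving for A2: A2 = 0.036·3.776/4.385 = 0.031 m²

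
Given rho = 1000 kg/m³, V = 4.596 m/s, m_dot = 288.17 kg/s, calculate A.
Formula: \dot{m} = \rho A V
Substituting knowns: 288.17 = 1000·A·4.596
Solving for A: A = 288.17/(1000·4.596) = 0.0627 m²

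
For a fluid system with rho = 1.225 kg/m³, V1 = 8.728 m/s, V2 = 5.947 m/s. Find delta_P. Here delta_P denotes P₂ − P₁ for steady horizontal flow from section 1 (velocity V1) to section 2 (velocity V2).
Formula: \Delta P = \frac{1}{2} \rho (V_1^2 - V_2^2)
delta_P = 0.5·1.225·(8.728² − 5.947²)/1000 = 0.025 kPa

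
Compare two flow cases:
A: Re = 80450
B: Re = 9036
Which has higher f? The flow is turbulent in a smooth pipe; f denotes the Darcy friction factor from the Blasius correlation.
f(A) = 0.01876, f(B) = 0.03241. Answer: B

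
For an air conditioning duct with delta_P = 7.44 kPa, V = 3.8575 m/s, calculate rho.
Formula: V = \sqrt{\frac{2 \Delta P}{\rho}}
Substituting knowns: 3.8575 = √(2·(7.44·1000)/rho)
Solving for rho: rho = 2·(7.44·1000)/3.8575² = 1000 kg/m³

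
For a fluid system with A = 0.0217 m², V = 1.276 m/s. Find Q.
Formula: Q = A V
Q = 0.0217·1.276·1000 = 27.69 L/s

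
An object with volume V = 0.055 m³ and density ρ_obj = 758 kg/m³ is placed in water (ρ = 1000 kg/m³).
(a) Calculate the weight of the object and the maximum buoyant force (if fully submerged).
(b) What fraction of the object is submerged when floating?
(a) W=rho_obj*g*V=758*9.81*0.055=409.0 N; F_B(max)=rho*g*V=1000*9.81*0.055=539.5 N
(b) Floating fraction=rho_obj/rho=758/1000=0.758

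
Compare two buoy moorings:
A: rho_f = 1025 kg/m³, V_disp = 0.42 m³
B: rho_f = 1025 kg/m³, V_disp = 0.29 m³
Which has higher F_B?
F_B(A) = 4223 N, F_B(B) = 2916 N. Answer: A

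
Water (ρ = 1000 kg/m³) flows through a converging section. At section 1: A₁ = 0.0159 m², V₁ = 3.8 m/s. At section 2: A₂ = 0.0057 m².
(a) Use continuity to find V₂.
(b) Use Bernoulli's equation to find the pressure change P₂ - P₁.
(a) Continuity: A₁V₁=A₂V₂ -> V₂=A₁V₁/A₂=0.0159*3.8/0.0057=10.60 m/s
(b) Bernoulli: P₂-P₁=0.5*rho*(V₁^2-V₂^2)/1000=0.5*1000*(3.8^2-10.60^2)/1000=-48.96 kPa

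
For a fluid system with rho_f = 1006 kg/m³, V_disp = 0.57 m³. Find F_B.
Formula: F_B = \rho_f g V_{disp}
F_B = 1006·9.81·0.57 = 5625 N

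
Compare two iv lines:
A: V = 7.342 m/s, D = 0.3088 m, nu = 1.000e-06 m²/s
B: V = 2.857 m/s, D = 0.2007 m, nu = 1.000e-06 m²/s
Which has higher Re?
Re(A) = 2.267e+06, Re(B) = 573400. Answer: A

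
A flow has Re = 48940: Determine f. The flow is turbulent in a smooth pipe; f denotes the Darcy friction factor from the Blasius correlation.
Formula: f = \frac{0.316}{Re^{0.25}}
f = 0.316/48940^0.25 = 0.02125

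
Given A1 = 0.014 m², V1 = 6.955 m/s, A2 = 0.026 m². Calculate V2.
Formula: V_2 = \frac{A_1 V_1}{A_2}
V2 = 0.014·6.955/0.026 = 3.745 m/s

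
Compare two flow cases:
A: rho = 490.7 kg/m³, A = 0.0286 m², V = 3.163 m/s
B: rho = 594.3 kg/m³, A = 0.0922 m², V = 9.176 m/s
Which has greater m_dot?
m_dot(A) = 44.39 kg/s, m_dot(B) = 502.8 kg/s. Answer: B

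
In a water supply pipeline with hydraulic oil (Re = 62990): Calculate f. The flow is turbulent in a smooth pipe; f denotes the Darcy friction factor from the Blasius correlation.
Formula: f = \frac{0.316}{Re^{0.25}}
f = 0.316/62990^0.25 = 0.01995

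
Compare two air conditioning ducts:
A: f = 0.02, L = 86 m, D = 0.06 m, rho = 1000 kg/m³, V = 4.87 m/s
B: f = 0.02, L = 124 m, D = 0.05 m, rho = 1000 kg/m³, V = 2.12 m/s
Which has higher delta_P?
delta_P(A) = 339.9 kPa, delta_P(B) = 111.5 kPa. Answer: A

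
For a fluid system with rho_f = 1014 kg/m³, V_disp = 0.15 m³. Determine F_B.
Formula: F_B = \rho_f g V_{disp}
F_B = 1014·9.81·0.15 = 1492 N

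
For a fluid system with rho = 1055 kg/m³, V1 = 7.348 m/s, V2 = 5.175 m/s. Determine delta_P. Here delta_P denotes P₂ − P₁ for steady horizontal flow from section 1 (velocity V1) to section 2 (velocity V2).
Formula: \Delta P = \frac{1}{2} \rho (V_1^2 - V_2^2)
delta_P = 0.5·1055·(7.348² − 5.175²)/1000 = 14.35 kPa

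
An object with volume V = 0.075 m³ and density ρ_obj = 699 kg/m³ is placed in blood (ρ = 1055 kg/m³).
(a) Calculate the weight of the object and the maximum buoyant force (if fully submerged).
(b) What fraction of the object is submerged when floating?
(a) W=rho_obj*g*V=699*9.81*0.075=514.3 N; F_B(max)=rho*g*V=1055*9.81*0.075=776.2 N
(b) Floating fraction=rho_obj/rho=699/1055=0.663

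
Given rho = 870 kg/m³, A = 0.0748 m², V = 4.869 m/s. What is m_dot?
Formula: \dot{m} = \rho A V
m_dot = 870·0.0748·4.869 = 316.9 kg/s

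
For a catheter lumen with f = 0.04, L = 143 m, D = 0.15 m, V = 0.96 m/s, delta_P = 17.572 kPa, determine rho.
Formula: \Delta P = f \frac{L}{D} \frac{\rho V^2}{2}
Substituting knowns: 17.572 = 0.04·(143/0.15)·0.5·rho·0.96²/1000
Solving for rho: rho = (17.572·1000)/(0.04·(143/0.15)·0.5·0.96²) = 1000 kg/m³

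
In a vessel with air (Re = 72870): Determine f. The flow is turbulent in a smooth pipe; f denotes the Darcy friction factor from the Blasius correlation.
Formula: f = \frac{0.316}{Re^{0.25}}
f = 0.316/72870^0.25 = 0.01923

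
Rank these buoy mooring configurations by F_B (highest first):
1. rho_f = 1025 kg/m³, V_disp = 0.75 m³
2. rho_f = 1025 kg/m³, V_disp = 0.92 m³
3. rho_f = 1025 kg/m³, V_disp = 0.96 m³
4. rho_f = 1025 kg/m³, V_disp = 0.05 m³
Case 1: F_B = 7541 N
Case 2: F_B = 9251 N
Case 3: F_B = 9653 N
Case 4: F_B = 502.8 N
Ranking (highest first): 3, 2, 1, 4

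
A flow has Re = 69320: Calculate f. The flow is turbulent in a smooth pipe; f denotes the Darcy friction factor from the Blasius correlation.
Formula: f = \frac{0.316}{Re^{0.25}}
f = 0.316/69320^0.25 = 0.01947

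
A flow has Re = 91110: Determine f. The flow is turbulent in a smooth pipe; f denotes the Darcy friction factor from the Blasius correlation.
Formula: f = \frac{0.316}{Re^{0.25}}
f = 0.316/91110^0.25 = 0.01819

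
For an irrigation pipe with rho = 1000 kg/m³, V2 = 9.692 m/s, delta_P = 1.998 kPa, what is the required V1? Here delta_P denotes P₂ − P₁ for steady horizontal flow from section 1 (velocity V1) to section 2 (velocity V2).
Formula: \Delta P = \frac{1}{2} \rho (V_1^2 - V_2^2)
Substituting knowns: 1.998 = 0.5·1000·(V1² − 9.692²)/1000
Solving for V1: V1 = √(9.692² + 2·(1.998·1000)/1000) = 9.896 m/s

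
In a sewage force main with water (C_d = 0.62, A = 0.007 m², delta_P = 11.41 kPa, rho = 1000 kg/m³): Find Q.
Formula: Q = C_d A \sqrt{\frac{2 \Delta P}{\rho}}
Q = 0.62·0.007·√(2·(11.41·1000)/1000)·1000 = 20.73 L/s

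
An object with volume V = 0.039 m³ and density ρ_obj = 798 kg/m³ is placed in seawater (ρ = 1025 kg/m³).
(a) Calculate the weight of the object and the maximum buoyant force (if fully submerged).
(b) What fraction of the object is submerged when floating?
(a) W=rho_obj*g*V=798*9.81*0.039=305.3 N; F_B(max)=rho*g*V=1025*9.81*0.039=392.2 N
(b) Floating fraction=rho_obj/rho=798/1025=0.779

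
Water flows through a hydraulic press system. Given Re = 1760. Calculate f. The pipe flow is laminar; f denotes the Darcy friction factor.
Formula: f = \frac{64}{Re}
f = 64/1760 = 0.03636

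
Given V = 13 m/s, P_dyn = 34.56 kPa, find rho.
Formula: P_{dyn} = \frac{1}{2} \rho V^2
Substituting knowns: 34.56 = 0.5·rho·13²/1000
Solving for rho: rho = 2·(34.56·1000)/13² = 409 kg/m³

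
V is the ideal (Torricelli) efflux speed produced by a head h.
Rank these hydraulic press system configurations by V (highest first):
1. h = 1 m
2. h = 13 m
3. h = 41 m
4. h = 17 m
Case 1: V = 4.429 m/s
Case 2: V = 15.97 m/s
Case 3: V = 28.36 m/s
Case 4: V = 18.26 m/s
Ranking (highest first): 3, 4, 2, 1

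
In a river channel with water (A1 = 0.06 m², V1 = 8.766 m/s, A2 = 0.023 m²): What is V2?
Formula: V_2 = \frac{A_1 V_1}{A_2}
V2 = 0.06·8.766/0.023 = 22.87 m/s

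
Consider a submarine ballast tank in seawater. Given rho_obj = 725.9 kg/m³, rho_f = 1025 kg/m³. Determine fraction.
Formula: f_{sub} = \frac{\rho_{obj}}{\rho_f}
fraction = 725.9/1025 = 0.7082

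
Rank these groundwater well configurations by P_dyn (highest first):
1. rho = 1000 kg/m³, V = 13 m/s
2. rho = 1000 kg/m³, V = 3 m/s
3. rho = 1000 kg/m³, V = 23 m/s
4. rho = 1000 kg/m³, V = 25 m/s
Case 1: P_dyn = 84.5 kPa
Case 2: P_dyn = 4.5 kPa
Case 3: P_dyn = 264.5 kPa
Case 4: P_dyn = 312.5 kPa
Ranking (highest first): 4, 3, 1, 2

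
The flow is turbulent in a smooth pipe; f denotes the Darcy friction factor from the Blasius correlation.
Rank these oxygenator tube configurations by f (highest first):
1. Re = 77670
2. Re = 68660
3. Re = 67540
Case 1: f = 0.01893
Case 2: f = 0.01952
Case 3: f = 0.0196
Ranking (highest first): 3, 2, 1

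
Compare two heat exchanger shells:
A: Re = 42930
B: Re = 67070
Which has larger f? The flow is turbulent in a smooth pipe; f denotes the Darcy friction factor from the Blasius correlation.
f(A) = 0.02195, f(B) = 0.01964. Answer: A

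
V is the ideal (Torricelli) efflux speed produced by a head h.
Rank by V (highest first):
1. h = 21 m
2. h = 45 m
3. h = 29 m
Case 1: V = 20.3 m/s
Case 2: V = 29.71 m/s
Case 3: V = 23.85 m/s
Ranking (highest first): 2, 3, 1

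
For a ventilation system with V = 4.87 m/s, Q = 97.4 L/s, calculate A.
Formula: Q = A V
Substituting knowns: 97.4 = A·4.87·1000
Solving for A: A = (97.4/1000)/4.87 = 0.02 m²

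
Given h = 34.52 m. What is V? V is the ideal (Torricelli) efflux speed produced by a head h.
Formula: V = \sqrt{2 g h}
V = √(2·9.81·34.52) = 26.02 m/s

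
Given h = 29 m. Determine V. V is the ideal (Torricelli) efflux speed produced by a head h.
Formula: V = \sqrt{2 g h}
V = √(2·9.81·29) = 23.85 m/s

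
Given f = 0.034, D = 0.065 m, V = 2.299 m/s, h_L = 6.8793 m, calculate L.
Formula: h_L = f \frac{L}{D} \frac{V^2}{2g}
Substituting knowns: 6.8793 = 0.034·(L/0.065)·2.299²/(2·9.81)
Solving for L: L = 6.8793·2·9.81·0.065/(0.034·2.299²) = 48.82 m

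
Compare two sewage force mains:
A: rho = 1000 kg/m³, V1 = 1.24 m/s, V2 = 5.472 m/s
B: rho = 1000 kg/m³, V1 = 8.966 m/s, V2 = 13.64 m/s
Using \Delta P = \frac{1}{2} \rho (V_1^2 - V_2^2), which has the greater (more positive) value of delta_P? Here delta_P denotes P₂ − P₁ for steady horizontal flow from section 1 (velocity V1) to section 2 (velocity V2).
delta_P(A) = -14.2 kPa, delta_P(B) = -52.83 kPa. Answer: A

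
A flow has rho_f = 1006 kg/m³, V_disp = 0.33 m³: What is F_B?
Formula: F_B = \rho_f g V_{disp}
F_B = 1006·9.81·0.33 = 3257 N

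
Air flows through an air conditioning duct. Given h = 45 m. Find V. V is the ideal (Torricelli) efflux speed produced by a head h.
Formula: V = \sqrt{2 g h}
V = √(2·9.81·45) = 29.71 m/s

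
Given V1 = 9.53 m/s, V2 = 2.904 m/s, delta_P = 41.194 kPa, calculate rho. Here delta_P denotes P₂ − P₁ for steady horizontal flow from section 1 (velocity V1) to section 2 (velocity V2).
Formula: \Delta P = \frac{1}{2} \rho (V_1^2 - V_2^2)
Substituting knowns: 41.194 = 0.5·rho·(9.53² − 2.904²)/1000
Solving for rho: rho = 2·(41.194·1000)/(9.53² − 2.904²) = 1000 kg/m³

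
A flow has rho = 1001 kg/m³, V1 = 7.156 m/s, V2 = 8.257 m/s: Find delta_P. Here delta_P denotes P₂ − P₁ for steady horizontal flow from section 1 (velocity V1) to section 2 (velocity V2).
Formula: \Delta P = \frac{1}{2} \rho (V_1^2 - V_2^2)
delta_P = 0.5·1001·(7.156² − 8.257²)/1000 = -8.493 kPa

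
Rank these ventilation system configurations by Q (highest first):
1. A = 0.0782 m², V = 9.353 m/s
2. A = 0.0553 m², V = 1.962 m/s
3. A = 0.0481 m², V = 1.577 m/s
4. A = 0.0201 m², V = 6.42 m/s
Case 1: Q = 731.4 L/s
Case 2: Q = 108.5 L/s
Case 3: Q = 75.85 L/s
Case 4: Q = 129 L/s
Ranking (highest first): 1, 4, 2, 3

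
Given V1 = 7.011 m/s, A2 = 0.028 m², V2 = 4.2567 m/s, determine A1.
Formula: V_2 = \frac{A_1 V_1}{A_2}
Substituting knowns: 4.2567 = A1·7.011/0.028
Solving for A1: A1 = 4.2567·0.028/7.011 = 0.017 m²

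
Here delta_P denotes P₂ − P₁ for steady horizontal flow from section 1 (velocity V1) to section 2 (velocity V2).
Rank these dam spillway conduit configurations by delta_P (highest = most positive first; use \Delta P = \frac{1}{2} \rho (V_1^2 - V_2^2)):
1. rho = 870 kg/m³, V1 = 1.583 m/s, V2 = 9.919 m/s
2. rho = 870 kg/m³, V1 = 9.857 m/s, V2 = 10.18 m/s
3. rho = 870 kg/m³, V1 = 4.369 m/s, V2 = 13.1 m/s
Case 1: delta_P = -41.71 kPa
Case 2: delta_P = -2.815 kPa
Case 3: delta_P = -66.35 kPa
Ranking (highest first): 2, 1, 3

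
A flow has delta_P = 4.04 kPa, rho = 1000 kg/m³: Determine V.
Formula: V = \sqrt{\frac{2 \Delta P}{\rho}}
V = √(2·(4.04·1000)/1000) = 2.843 m/s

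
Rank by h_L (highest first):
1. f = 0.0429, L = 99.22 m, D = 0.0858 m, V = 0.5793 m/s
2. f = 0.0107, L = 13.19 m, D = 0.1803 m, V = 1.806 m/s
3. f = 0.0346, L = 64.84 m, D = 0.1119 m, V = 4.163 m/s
Case 1: h_L = 0.8485 m
Case 2: h_L = 0.1301 m
Case 3: h_L = 17.71 m
Ranking (highest first): 3, 1, 2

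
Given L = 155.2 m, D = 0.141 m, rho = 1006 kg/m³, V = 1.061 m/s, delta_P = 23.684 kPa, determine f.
Formula: \Delta P = f \frac{L}{D} \frac{\rho V^2}{2}
Substituting knowns: 23.684 = f·(155.2/0.141)·0.5·1006·1.061²/1000
Solving for f: f = (23.684·1000)/((155.2/0.141)·0.5·1006·1.061²) = 0.038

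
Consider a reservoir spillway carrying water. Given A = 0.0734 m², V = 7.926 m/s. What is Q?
Formula: Q = A V
Q = 0.0734·7.926·1000 = 581.8 L/s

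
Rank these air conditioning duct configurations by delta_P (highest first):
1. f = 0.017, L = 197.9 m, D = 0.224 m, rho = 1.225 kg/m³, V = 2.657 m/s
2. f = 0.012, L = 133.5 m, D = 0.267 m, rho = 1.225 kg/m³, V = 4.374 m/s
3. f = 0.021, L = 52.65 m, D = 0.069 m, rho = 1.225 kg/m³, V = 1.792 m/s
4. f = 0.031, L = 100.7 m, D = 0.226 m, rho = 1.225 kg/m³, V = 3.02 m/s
Case 1: delta_P = 0.06494 kPa
Case 2: delta_P = 0.07031 kPa
Case 3: delta_P = 0.03152 kPa
Case 4: delta_P = 0.07716 kPa
Ranking (highest first): 4, 2, 1, 3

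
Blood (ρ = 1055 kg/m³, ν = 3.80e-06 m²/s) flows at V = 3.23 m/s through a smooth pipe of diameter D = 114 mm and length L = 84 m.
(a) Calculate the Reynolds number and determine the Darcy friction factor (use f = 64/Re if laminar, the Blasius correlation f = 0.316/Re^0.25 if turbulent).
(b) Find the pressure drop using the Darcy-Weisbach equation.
(a) Re = V·D/ν = 3.23·0.114/3.80e-06 = 96900 → turbulent (Re > 4000); f = 0.316/Re^0.25 = 0.316/96900^0.25 = 0.01791
(b) Darcy-Weisbach: ΔP = f·(L/D)·½ρV²/1000 = 0.01791·(84/0.114)·½·1055·3.23²/1000 = 72.63 kPa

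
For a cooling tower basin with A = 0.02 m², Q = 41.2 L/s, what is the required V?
Formula: Q = A V
Substituting knowns: 41.2 = 0.02·V·1000
Solving for V: V = (41.2/1000)/0.02 = 2.06 m/s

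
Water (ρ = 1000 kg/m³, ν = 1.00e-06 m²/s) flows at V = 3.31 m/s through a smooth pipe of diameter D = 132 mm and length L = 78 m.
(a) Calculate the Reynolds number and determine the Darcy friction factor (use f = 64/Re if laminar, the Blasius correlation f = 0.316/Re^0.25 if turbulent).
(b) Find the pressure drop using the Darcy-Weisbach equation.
(a) Re = V·D/ν = 3.31·0.132/1.00e-06 = 436920 → turbulent (Re > 4000); f = 0.316/Re^0.25 = 0.316/436920^0.25 = 0.012291 (Blasius is strictly valid for Re ≲ 1e5; used here as the smooth-pipe estimate the problem specifies)
(b) Darcy-Weisbach: ΔP = f·(L/D)·½ρV²/1000 = 0.012291·(78/0.132)·½·1000·3.31²/1000 = 39.79 kPa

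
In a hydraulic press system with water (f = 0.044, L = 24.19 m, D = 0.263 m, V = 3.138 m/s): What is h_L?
Formula: h_L = f \frac{L}{D} \frac{V^2}{2g}
h_L = 0.044·(24.19/0.263)·3.138²/(2·9.81) = 2.031 m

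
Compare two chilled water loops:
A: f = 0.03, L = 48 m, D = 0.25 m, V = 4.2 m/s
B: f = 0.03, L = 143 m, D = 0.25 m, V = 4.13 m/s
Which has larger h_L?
h_L(A) = 5.179 m, h_L(B) = 14.92 m. Answer: B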